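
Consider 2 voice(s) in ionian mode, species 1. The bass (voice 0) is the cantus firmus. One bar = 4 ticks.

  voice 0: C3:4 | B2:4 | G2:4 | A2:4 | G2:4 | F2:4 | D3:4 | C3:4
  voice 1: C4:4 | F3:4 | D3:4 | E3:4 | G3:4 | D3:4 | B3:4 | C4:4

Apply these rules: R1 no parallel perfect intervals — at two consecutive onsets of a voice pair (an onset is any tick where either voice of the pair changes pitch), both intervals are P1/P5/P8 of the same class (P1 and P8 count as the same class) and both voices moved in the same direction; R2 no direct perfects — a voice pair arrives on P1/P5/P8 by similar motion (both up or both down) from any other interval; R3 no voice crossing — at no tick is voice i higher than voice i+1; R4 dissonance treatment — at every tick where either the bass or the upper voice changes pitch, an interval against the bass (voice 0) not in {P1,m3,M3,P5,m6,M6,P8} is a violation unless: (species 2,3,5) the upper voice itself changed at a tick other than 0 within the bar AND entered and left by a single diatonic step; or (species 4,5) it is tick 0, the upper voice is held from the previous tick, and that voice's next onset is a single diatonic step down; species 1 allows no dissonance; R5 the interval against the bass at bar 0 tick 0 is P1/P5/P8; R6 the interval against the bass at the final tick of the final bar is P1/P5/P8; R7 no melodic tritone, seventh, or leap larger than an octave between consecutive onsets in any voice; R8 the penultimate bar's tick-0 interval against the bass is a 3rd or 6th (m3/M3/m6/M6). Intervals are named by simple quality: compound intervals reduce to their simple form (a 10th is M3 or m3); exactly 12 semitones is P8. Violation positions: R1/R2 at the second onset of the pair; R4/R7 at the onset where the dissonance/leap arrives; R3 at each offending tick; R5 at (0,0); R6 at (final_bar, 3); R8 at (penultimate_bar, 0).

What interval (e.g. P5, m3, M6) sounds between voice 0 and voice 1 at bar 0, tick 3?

voice 0=C3 voice 1=C4 -> P8

P8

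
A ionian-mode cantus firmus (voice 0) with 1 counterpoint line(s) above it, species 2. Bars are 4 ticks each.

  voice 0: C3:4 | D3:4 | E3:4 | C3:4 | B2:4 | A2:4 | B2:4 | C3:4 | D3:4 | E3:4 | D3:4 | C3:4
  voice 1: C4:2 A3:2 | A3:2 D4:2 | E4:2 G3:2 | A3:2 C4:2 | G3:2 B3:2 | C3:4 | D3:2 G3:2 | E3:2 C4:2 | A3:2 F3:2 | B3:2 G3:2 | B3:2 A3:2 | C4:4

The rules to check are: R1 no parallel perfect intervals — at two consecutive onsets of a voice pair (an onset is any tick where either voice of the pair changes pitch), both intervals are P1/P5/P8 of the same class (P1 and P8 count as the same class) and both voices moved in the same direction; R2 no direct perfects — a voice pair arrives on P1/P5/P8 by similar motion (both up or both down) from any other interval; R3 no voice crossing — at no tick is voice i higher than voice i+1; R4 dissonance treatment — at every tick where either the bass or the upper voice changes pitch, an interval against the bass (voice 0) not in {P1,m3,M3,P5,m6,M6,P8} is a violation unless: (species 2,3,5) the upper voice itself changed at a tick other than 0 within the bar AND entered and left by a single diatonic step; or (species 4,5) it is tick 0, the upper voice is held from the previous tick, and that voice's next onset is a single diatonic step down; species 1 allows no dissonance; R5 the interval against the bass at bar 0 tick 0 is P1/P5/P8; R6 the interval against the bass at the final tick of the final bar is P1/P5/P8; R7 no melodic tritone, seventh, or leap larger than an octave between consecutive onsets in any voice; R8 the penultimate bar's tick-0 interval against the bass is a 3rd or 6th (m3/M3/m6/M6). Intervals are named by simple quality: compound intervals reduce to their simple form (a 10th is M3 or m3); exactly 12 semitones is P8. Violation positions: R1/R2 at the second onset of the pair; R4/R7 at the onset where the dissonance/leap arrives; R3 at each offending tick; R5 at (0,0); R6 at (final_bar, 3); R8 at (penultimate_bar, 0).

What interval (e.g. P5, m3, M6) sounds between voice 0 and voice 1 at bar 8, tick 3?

voice 0=D3 voice 1=F3 -> m3

m3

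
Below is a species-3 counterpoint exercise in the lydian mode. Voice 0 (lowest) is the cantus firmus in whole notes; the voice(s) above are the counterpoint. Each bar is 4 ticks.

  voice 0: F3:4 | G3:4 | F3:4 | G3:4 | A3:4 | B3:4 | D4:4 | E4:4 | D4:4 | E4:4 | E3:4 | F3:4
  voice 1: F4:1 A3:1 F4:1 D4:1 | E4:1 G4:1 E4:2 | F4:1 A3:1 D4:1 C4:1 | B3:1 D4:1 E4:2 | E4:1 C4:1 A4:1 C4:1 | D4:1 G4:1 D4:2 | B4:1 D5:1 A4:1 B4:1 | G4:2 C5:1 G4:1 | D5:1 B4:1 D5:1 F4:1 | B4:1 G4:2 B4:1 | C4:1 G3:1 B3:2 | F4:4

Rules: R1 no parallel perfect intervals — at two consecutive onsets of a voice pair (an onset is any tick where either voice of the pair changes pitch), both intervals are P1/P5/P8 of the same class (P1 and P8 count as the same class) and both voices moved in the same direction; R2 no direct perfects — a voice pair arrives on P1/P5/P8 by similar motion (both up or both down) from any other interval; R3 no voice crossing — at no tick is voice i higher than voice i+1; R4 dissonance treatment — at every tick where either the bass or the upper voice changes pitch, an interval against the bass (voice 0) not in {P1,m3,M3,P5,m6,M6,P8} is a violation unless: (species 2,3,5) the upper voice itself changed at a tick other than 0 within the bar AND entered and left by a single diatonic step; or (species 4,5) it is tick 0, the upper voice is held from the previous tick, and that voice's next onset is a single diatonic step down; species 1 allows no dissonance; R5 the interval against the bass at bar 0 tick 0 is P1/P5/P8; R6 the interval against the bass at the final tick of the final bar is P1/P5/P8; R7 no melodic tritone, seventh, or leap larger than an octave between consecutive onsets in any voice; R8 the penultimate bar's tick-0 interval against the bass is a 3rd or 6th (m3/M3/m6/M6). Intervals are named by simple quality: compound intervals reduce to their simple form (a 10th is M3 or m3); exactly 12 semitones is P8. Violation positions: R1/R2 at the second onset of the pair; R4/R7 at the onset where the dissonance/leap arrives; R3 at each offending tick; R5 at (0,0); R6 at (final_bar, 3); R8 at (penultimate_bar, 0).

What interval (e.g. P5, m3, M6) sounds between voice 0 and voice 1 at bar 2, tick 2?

voice 0=F3 voice 1=D4 -> M6

M6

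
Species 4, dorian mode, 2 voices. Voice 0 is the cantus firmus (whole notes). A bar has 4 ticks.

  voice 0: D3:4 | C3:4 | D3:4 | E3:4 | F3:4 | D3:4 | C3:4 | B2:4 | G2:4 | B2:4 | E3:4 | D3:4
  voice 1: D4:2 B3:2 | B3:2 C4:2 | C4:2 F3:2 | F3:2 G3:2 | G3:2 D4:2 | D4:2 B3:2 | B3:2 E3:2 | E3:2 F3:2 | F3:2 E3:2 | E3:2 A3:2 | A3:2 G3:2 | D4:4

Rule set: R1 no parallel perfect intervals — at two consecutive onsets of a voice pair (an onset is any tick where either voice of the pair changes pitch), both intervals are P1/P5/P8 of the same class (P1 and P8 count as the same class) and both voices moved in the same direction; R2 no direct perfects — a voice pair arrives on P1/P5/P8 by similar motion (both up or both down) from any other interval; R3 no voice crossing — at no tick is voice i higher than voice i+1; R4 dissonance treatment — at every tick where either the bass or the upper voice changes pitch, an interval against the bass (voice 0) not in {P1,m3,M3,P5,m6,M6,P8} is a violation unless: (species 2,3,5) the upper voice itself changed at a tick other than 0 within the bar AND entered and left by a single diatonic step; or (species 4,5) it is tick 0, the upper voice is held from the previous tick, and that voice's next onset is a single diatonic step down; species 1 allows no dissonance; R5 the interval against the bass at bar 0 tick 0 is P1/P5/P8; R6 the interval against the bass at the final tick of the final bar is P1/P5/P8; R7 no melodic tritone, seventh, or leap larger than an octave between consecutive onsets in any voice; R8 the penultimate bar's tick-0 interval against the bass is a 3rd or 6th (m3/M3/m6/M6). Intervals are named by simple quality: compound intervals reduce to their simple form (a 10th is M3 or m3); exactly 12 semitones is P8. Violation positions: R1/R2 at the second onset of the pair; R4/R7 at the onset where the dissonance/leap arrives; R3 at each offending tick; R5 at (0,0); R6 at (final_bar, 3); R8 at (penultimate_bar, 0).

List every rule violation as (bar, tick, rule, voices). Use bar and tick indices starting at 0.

bar 0: v0=D3 v1=D4 downbeat P8
bar 1: v0=C3 v1=B3 downbeat M7
bar 2: v0=D3 v1=C4 downbeat m7
bar 3: v0=E3 v1=F3 downbeat m2
bar 4: v0=F3 v1=G3 downbeat M2
bar 5: v0=D3 v1=D4 downbeat P8
bar 6: v0=C3 v1=B3 downbeat M7
bar 7: v0=B2 v1=E3 downbeat P4
bar 8: v0=G2 v1=F3 downbeat m7
bar 9: v0=B2 v1=E3 downbeat P4
bar 10: v0=E3 v1=A3 downbeat P4
bar 11: v0=D3 v1=D4 downbeat P8
  -> R4 @ bar 1 tick 0 v(0, 1): C3/B3 M7 untreated
  -> R4 @ bar 2 tick 0 v(0, 1): D3/C4 m7 untreated
  -> R4 @ bar 3 tick 0 v(0, 1): E3/F3 m2 untreated
  -> R4 @ bar 4 tick 0 v(0, 1): F3/G3 M2 untreated
  -> R4 @ bar 6 tick 0 v(0, 1): C3/B3 M7 untreated
  -> R4 @ bar 7 tick 0 v(0, 1): B2/E3 P4 untreated
  -> R4 @ bar 7 tick 2 v(0, 1): B2/F3 TT untreated
  -> R4 @ bar 9 tick 0 v(0, 1): B2/E3 P4 untreated
  -> R4 @ bar 9 tick 2 v(0, 1): B2/A3 m7 untreated
  -> R8 @ bar 10 tick 0 v(0, 1): penult P4 not 3rd/6th

(1, 0, R4, (0, 1))
(2, 0, R4, (0, 1))
(3, 0, R4, (0, 1))
(4, 0, R4, (0, 1))
(6, 0, R4, (0, 1))
(7, 0, R4, (0, 1))
(7, 2, R4, (0, 1))
(9, 0, R4, (0, 1))
(9, 2, R4, (0, 1))
(10, 0, R8, (0, 1))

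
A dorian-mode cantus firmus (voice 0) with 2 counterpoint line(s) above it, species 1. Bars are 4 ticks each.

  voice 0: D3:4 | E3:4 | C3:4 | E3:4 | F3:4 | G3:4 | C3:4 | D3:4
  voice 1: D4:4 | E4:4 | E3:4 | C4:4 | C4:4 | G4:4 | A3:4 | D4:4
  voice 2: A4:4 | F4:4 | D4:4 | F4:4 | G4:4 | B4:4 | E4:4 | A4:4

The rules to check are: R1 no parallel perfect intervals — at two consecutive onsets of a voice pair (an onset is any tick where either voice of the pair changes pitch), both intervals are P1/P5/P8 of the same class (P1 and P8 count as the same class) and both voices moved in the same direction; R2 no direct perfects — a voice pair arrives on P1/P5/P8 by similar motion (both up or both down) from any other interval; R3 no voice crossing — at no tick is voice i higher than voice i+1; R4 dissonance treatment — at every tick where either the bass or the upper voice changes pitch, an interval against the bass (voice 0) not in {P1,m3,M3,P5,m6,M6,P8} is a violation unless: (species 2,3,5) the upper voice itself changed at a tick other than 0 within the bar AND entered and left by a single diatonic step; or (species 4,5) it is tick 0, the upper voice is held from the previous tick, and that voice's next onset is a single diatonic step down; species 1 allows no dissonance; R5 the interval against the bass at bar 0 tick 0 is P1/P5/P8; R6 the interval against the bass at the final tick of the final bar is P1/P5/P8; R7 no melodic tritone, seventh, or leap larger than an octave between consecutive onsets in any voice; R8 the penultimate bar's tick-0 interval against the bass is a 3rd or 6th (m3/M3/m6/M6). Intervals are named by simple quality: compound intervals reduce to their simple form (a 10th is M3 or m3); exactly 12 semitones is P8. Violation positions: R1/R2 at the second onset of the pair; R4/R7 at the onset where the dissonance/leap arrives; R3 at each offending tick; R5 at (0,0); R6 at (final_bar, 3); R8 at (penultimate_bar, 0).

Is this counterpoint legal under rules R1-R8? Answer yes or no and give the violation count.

No (11 violations)

bar 0: v0=D3 v1=D4 v2=A4 (P5)
bar 1: v0=E3 v1=E4 v2=F4 (m2)
bar 2: v0=C3 v1=E3 v2=D4 (M2)
bar 3: v0=E3 v1=C4 v2=F4 (m2)
bar 4: v0=F3 v1=C4 v2=G4 (M2)
bar 5: v0=G3 v1=G4 v2=B4 (M3)
bar 6: v0=C3 v1=A3 v2=E4 (M3)
bar 7: v0=D3 v1=D4 v2=A4 (P5)
  R1 @ bar1.0: D3/D4 P8 -> E3/E4 P8 similar
  R4 @ bar1.0: E3/F4 m2 untreated
  R4 @ bar2.0: C3/D4 M2 untreated
  R4 @ bar3.0: E3/F4 m2 untreated
  R4 @ bar4.0: F3/G4 M2 untreated
  R2 @ bar5.0: F3/C4 P5 -> G3/G4 P8 similar
  R2 @ bar6.0: G4/B4 M3 -> A3/E4 P5 similar
  R7 @ bar6.0: G4->A3 leap 10st
  R1 @ bar7.0: A3/E4 P5 -> D4/A4 P5 similar
  R2 @ bar7.0: C3/A3 M6 -> D3/D4 P8 similar
  R2 @ bar7.0: C3/E4 M3 -> D3/A4 P5 similar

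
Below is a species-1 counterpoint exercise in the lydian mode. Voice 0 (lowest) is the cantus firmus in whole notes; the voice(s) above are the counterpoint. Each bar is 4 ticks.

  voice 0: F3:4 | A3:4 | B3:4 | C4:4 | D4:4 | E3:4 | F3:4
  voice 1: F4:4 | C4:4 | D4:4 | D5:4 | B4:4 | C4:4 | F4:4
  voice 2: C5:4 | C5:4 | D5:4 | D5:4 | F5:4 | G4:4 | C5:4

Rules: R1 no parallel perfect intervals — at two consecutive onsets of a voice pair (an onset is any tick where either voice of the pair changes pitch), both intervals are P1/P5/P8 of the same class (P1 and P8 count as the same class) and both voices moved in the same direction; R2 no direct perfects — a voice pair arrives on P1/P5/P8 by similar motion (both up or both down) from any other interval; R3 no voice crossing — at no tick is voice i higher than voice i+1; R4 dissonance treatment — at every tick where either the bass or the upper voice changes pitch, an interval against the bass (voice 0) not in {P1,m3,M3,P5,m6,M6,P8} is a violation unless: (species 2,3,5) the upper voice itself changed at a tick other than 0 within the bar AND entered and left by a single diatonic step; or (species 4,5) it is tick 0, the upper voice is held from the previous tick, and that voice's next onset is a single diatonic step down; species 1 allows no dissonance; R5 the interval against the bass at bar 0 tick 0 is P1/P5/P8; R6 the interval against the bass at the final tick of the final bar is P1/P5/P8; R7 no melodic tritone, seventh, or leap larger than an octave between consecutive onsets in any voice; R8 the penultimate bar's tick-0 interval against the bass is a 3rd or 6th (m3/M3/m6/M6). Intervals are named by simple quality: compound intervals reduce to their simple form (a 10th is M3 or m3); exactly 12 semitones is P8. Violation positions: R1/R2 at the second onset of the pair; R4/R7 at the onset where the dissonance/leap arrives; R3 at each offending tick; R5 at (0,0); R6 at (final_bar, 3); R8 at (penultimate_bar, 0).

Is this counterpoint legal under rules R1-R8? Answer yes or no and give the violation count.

bar 0: v0=F3 v1=F4 v2=C5 (P5)
bar 1: v0=A3 v1=C4 v2=C5 (m3)
bar 2: v0=B3 v1=D4 v2=D5 (m3)
bar 3: v0=C4 v1=D5 v2=D5 (M2)
bar 4: v0=D4 v1=B4 v2=F5 (m3)
bar 5: v0=E3 v1=C4 v2=G4 (m3)
bar 6: v0=F3 v1=F4 v2=C5 (P5)
  R1 @ bar2.0: C4/C5 P8 -> D4/D5 P8 similar
  R4 @ bar3.0: C4/D5 M2 untreated
  R4 @ bar3.0: C4/D5 M2 untreated
  R2 @ bar5.0: B4/F5 TT -> C4/G4 P5 similar
  R7 @ bar5.0: D4->E3 leap 10st
  R7 @ bar5.0: B4->C4 leap 11st
  R7 @ bar5.0: F5->G4 leap 10st
  R1 @ bar6.0: C4/G4 P5 -> F4/C5 P5 similar
  R2 @ bar6.0: E3/C4 m6 -> F3/F4 P8 similar
  R2 @ bar6.0: E3/G4 m3 -> F3/C5 P5 similar

No (10 violations)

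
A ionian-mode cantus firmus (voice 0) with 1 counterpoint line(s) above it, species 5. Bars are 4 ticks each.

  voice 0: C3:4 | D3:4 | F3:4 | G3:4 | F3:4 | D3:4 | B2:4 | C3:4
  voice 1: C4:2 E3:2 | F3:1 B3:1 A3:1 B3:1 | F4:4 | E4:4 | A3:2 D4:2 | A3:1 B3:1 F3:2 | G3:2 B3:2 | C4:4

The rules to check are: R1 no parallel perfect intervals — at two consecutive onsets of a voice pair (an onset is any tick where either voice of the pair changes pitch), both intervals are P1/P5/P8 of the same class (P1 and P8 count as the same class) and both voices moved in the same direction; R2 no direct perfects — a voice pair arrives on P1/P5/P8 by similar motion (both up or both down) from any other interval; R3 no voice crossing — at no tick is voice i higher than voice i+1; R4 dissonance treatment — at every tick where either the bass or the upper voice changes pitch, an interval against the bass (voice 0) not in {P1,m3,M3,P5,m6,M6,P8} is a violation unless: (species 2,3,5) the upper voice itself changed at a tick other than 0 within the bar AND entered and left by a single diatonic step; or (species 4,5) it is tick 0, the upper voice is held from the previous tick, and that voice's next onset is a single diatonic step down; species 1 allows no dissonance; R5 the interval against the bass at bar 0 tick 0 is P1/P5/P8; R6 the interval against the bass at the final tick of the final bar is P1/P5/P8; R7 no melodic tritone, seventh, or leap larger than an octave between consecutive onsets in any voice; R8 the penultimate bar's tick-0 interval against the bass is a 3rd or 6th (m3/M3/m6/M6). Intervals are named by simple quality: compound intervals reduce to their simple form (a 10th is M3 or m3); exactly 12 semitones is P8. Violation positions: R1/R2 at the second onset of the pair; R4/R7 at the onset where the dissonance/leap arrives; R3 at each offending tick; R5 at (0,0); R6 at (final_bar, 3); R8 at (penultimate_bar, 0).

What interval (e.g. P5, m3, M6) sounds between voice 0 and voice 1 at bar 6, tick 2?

P8

voice 0=B2 voice 1=B3 -> P8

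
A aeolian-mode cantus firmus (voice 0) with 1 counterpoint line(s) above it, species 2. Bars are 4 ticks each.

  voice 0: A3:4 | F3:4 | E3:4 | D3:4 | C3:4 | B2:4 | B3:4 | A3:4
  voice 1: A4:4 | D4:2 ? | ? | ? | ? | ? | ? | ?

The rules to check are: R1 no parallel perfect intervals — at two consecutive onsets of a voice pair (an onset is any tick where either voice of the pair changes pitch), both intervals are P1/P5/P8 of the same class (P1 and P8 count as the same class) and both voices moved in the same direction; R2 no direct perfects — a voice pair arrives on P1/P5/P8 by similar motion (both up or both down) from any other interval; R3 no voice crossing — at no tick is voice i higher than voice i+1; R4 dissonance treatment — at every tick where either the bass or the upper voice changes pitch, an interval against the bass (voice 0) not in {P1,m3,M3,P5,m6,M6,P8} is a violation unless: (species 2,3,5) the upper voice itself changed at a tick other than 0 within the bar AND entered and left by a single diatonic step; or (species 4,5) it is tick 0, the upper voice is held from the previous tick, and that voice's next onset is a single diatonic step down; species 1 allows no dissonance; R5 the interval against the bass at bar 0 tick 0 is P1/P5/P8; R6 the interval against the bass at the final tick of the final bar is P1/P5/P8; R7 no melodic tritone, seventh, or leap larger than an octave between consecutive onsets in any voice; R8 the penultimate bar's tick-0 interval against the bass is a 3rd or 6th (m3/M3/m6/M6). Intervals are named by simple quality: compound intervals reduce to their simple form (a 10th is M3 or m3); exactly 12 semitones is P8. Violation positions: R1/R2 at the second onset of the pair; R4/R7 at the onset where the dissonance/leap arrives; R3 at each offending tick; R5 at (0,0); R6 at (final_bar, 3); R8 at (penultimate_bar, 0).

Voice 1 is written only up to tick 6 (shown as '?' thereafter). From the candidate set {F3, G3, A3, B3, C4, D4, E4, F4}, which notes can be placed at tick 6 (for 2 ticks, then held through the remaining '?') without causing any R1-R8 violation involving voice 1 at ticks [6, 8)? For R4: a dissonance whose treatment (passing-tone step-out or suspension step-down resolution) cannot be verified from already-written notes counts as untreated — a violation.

{A3, C4, D4, F3, F4}

F3: legal
G3: violates R4
A3: legal
B3: violates R4
C4: legal
D4: legal
E4: violates R4
F4: legal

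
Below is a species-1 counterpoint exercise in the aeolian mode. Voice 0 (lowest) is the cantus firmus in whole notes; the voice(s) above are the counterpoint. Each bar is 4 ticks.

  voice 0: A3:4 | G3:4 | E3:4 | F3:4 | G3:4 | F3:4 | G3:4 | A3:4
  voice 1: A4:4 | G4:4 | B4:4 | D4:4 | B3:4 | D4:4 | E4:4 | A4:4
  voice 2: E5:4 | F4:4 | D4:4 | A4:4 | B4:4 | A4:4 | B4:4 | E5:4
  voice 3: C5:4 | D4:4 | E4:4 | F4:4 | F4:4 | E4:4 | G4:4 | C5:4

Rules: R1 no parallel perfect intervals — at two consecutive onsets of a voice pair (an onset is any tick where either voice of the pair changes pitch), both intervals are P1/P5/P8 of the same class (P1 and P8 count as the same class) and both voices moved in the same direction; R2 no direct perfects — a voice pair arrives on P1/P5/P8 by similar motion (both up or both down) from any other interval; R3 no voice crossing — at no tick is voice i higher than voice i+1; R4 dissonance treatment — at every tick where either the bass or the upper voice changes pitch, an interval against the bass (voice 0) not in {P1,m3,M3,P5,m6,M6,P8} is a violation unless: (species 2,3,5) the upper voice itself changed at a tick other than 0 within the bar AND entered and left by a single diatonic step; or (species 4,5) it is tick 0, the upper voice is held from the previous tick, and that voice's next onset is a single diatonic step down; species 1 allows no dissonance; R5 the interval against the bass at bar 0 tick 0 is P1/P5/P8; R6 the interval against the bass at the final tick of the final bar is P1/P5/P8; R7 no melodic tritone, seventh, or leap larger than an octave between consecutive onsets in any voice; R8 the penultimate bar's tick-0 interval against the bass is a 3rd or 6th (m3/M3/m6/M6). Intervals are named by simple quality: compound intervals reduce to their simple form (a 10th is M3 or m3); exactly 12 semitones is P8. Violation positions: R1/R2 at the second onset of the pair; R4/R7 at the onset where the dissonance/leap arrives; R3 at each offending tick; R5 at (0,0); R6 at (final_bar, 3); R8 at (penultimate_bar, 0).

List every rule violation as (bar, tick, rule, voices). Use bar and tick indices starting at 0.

(0, 0, R3, (2, 3))
(0, 0, R5, (0, 3))
(0, 1, R3, (2, 3))
(0, 2, R3, (2, 3))
(0, 3, R3, (2, 3))
(1, 0, R1, (0, 1))
(1, 0, R2, (0, 3))
(1, 0, R3, (1, 2))
(1, 0, R3, (2, 3))
(1, 0, R4, (0, 2))
(1, 0, R7, (2,))
(1, 0, R7, (3,))
(1, 1, R3, (1, 2))
(1, 1, R3, (2, 3))
(1, 2, R3, (1, 2))
(1, 2, R3, (2, 3))
(1, 3, R3, (1, 2))
(1, 3, R3, (2, 3))
(2, 0, R2, (1, 3))
(2, 0, R3, (1, 2))
(2, 0, R4, (0, 2))
(2, 1, R3, (1, 2))
(2, 2, R3, (1, 2))
(2, 3, R3, (1, 2))
(3, 0, R1, (0, 3))
(3, 0, R3, (2, 3))
(3, 1, R3, (2, 3))
(3, 2, R3, (2, 3))
(3, 3, R3, (2, 3))
(4, 0, R3, (2, 3))
(4, 0, R4, (0, 3))
(4, 1, R3, (2, 3))
(4, 2, R3, (2, 3))
(4, 3, R3, (2, 3))
(5, 0, R3, (2, 3))
(5, 0, R4, (0, 3))
(5, 1, R3, (2, 3))
(5, 2, R3, (2, 3))
(5, 3, R3, (2, 3))
(6, 0, R1, (1, 2))
(6, 0, R2, (0, 3))
(6, 0, R3, (2, 3))
(6, 0, R8, (0, 3))
(6, 1, R3, (2, 3))
(6, 2, R3, (2, 3))
(6, 3, R3, (2, 3))
(7, 0, R1, (1, 2))
(7, 0, R2, (0, 1))
(7, 0, R2, (0, 2))
(7, 0, R3, (2, 3))
(7, 1, R3, (2, 3))
(7, 2, R3, (2, 3))
(7, 3, R3, (2, 3))
(7, 3, R6, (0, 3))

bar 0: v0=A3 v1=A4 v2=E5 v3=C5 downbeat m3
bar 1: v0=G3 v1=G4 v2=F4 v3=D4 downbeat P5
bar 2: v0=E3 v1=B4 v2=D4 v3=E4 downbeat P8
bar 3: v0=F3 v1=D4 v2=A4 v3=F4 downbeat P8
bar 4: v0=G3 v1=B3 v2=B4 v3=F4 downbeat m7
bar 5: v0=F3 v1=D4 v2=A4 v3=E4 downbeat M7
bar 6: v0=G3 v1=E4 v2=B4 v3=G4 downbeat P8
bar 7: v0=A3 v1=A4 v2=E5 v3=C5 downbeat m3
  -> R3 @ bar 0 tick 0 v(2, 3): E5 above C5
  -> R5 @ bar 0 tick 0 v(0, 3): opens on m3
  -> R3 @ bar 0 tick 1 v(2, 3): E5 above C5
  -> R3 @ bar 0 tick 2 v(2, 3): E5 above C5
  -> R3 @ bar 0 tick 3 v(2, 3): E5 above C5
  -> R1 @ bar 1 tick 0 v(0, 1): A3/A4 P8 -> G3/G4 P8 similar
  -> R2 @ bar 1 tick 0 v(0, 3): A3/C5 m3 -> G3/D4 P5 similar
  -> R3 @ bar 1 tick 0 v(1, 2): G4 above F4
  -> R3 @ bar 1 tick 0 v(2, 3): F4 above D4
  -> R4 @ bar 1 tick 0 v(0, 2): G3/F4 m7 untreated
  -> R7 @ bar 1 tick 0 v(2,): E5->F4 leap 11st
  -> R7 @ bar 1 tick 0 v(3,): C5->D4 leap 10st
  -> R3 @ bar 1 tick 1 v(1, 2): G4 above F4
  -> R3 @ bar 1 tick 1 v(2, 3): F4 above D4
  -> R3 @ bar 1 tick 2 v(1, 2): G4 above F4
  -> R3 @ bar 1 tick 2 v(2, 3): F4 above D4
  -> R3 @ bar 1 tick 3 v(1, 2): G4 above F4
  -> R3 @ bar 1 tick 3 v(2, 3): F4 above D4
  -> R2 @ bar 2 tick 0 v(1, 3): G4/D4 P4 -> B4/E4 P5 similar
  -> R3 @ bar 2 tick 0 v(1, 2): B4 above D4
  -> R4 @ bar 2 tick 0 v(0, 2): E3/D4 m7 untreated
  -> R3 @ bar 2 tick 1 v(1, 2): B4 above D4
  -> R3 @ bar 2 tick 2 v(1, 2): B4 above D4
  -> R3 @ bar 2 tick 3 v(1, 2): B4 above D4
  -> R1 @ bar 3 tick 0 v(0, 3): E3/E4 P8 -> F3/F4 P8 similar
  -> R3 @ bar 3 tick 0 v(2, 3): A4 above F4
  -> R3 @ bar 3 tick 1 v(2, 3): A4 above F4
  -> R3 @ bar 3 tick 2 v(2, 3): A4 above F4
  -> R3 @ bar 3 tick 3 v(2, 3): A4 above F4
  -> R3 @ bar 4 tick 0 v(2, 3): B4 above F4
  -> R4 @ bar 4 tick 0 v(0, 3): G3/F4 m7 untreated
  -> R3 @ bar 4 tick 1 v(2, 3): B4 above F4
  -> R3 @ bar 4 tick 2 v(2, 3): B4 above F4
  -> R3 @ bar 4 tick 3 v(2, 3): B4 above F4
  -> R3 @ bar 5 tick 0 v(2, 3): A4 above E4
  -> R4 @ bar 5 tick 0 v(0, 3): F3/E4 M7 untreated
  -> R3 @ bar 5 tick 1 v(2, 3): A4 above E4
  -> R3 @ bar 5 tick 2 v(2, 3): A4 above E4
  -> R3 @ bar 5 tick 3 v(2, 3): A4 above E4
  -> R1 @ bar 6 tick 0 v(1, 2): D4/A4 P5 -> E4/B4 P5 similar
  -> R2 @ bar 6 tick 0 v(0, 3): F3/E4 M7 -> G3/G4 P8 similar
  -> R3 @ bar 6 tick 0 v(2, 3): B4 above G4
  -> R8 @ bar 6 tick 0 v(0, 3): penult P8 not 3rd/6th
  -> R3 @ bar 6 tick 1 v(2, 3): B4 above G4
  -> R3 @ bar 6 tick 2 v(2, 3): B4 above G4
  -> R3 @ bar 6 tick 3 v(2, 3): B4 above G4
  -> R1 @ bar 7 tick 0 v(1, 2): E4/B4 P5 -> A4/E5 P5 similar
  -> R2 @ bar 7 tick 0 v(0, 1): G3/E4 M6 -> A3/A4 P8 similar
  -> R2 @ bar 7 tick 0 v(0, 2): G3/B4 M3 -> A3/E5 P5 similar
  -> R3 @ bar 7 tick 0 v(2, 3): E5 above C5
  -> R3 @ bar 7 tick 1 v(2, 3): E5 above C5
  -> R3 @ bar 7 tick 2 v(2, 3): E5 above C5
  -> R3 @ bar 7 tick 3 v(2, 3): E5 above C5
  -> R6 @ bar 7 tick 3 v(0, 3): closes on m3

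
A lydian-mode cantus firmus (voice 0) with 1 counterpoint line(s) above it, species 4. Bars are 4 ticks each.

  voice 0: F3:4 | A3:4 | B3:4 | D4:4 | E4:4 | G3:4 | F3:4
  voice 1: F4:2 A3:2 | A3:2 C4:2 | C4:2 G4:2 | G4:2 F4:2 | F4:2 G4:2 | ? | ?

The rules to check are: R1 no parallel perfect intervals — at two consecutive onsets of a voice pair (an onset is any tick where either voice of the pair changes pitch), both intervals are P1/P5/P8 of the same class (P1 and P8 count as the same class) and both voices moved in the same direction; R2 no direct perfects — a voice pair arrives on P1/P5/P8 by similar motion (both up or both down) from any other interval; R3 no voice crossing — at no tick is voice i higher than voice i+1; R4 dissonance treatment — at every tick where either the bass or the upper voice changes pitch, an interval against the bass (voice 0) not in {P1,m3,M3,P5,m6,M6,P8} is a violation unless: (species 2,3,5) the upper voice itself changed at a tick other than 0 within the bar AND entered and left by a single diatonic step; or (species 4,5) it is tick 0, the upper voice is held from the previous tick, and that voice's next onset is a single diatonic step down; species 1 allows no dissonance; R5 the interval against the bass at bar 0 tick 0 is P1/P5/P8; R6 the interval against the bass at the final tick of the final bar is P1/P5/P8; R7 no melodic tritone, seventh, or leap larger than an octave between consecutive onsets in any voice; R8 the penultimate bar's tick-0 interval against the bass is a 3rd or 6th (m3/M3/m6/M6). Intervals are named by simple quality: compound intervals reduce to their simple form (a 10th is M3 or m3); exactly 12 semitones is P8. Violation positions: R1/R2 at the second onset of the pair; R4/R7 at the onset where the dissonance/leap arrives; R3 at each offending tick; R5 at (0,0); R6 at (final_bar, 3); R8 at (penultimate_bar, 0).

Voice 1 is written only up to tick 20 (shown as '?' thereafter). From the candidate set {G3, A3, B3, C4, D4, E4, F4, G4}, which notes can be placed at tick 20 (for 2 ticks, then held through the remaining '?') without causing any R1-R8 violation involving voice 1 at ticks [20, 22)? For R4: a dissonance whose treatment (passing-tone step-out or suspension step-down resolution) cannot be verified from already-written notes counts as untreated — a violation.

{B3, E4}

G3: violates R2,R8
A3: violates R4,R7,R8
B3: legal
C4: violates R4,R8
D4: violates R2,R8
E4: legal
F4: violates R4,R8
G4: violates R8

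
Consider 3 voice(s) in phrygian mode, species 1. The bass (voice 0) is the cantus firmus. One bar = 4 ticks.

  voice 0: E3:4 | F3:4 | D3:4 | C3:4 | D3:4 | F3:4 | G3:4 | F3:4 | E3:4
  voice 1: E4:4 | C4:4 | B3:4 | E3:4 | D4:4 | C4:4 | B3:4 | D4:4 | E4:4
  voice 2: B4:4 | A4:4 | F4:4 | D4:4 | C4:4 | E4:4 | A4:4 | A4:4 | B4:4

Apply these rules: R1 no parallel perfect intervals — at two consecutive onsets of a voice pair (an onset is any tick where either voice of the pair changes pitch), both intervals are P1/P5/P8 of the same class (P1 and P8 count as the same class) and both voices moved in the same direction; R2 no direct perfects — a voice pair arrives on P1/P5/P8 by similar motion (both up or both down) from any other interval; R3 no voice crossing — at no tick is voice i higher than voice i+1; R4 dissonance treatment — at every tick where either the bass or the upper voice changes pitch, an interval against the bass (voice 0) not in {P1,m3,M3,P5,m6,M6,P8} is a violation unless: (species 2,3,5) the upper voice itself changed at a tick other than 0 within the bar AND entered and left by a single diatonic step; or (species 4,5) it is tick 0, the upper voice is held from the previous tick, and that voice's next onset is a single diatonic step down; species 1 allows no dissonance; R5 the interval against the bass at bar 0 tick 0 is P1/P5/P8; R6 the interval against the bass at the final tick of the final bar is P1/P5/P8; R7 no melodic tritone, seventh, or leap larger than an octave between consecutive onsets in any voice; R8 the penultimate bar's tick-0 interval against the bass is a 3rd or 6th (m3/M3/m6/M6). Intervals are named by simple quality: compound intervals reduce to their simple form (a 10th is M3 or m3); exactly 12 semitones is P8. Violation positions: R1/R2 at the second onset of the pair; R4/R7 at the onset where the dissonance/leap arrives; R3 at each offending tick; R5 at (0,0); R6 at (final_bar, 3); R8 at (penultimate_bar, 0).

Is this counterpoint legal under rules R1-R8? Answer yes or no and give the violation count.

No (11 violations)

bar 0: v0=E3 v1=E4 v2=B4 (P5)
bar 1: v0=F3 v1=C4 v2=A4 (M3)
bar 2: v0=D3 v1=B3 v2=F4 (m3)
bar 3: v0=C3 v1=E3 v2=D4 (M2)
bar 4: v0=D3 v1=D4 v2=C4 (m7)
bar 5: v0=F3 v1=C4 v2=E4 (M7)
bar 6: v0=G3 v1=B3 v2=A4 (M2)
bar 7: v0=F3 v1=D4 v2=A4 (M3)
bar 8: v0=E3 v1=E4 v2=B4 (P5)
  R4 @ bar3.0: C3/D4 M2 untreated
  R2 @ bar4.0: C3/E3 M3 -> D3/D4 P8 similar
  R3 @ bar4.0: D4 above C4
  R4 @ bar4.0: D3/C4 m7 untreated
  R7 @ bar4.0: E3->D4 leap 10st
  R3 @ bar4.1: D4 above C4
  R3 @ bar4.2: D4 above C4
  R3 @ bar4.3: D4 above C4
  R4 @ bar5.0: F3/E4 M7 untreated
  R4 @ bar6.0: G3/A4 M2 untreated
  R1 @ bar8.0: D4/A4 P5 -> E4/B4 P5 similar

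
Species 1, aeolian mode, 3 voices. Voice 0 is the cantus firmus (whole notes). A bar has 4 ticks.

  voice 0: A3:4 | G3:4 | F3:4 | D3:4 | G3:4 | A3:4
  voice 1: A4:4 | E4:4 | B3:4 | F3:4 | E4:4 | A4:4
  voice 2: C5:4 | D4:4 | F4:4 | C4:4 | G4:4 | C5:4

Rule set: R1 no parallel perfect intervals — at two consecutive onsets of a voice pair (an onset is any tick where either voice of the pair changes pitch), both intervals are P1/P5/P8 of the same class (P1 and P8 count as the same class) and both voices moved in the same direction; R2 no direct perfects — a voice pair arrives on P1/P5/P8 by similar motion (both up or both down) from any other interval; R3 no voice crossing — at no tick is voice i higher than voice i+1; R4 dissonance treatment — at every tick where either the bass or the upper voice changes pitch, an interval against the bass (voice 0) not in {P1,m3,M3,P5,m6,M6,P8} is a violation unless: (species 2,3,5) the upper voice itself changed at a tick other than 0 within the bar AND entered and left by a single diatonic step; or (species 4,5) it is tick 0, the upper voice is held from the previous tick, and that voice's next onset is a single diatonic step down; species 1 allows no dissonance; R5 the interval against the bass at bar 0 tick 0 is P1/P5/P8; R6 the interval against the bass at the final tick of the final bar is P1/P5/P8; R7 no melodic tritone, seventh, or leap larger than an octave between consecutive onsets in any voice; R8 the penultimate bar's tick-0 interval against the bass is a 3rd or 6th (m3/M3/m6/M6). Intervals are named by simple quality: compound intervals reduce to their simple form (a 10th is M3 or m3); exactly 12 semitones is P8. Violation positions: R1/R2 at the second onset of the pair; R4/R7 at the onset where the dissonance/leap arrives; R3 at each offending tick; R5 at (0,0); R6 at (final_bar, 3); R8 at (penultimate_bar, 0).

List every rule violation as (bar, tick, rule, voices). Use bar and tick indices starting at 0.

(0, 0, R5, (0, 2))
(1, 0, R2, (0, 2))
(1, 0, R3, (1, 2))
(1, 0, R7, (2,))
(1, 1, R3, (1, 2))
(1, 2, R3, (1, 2))
(1, 3, R3, (1, 2))
(2, 0, R4, (0, 1))
(3, 0, R2, (1, 2))
(3, 0, R4, (0, 2))
(3, 0, R7, (1,))
(4, 0, R2, (0, 2))
(4, 0, R7, (1,))
(4, 0, R8, (0, 2))
(5, 0, R2, (0, 1))
(5, 3, R6, (0, 2))

bar 0: v0=A3 v1=A4 v2=C5 downbeat m3
bar 1: v0=G3 v1=E4 v2=D4 downbeat P5
bar 2: v0=F3 v1=B3 v2=F4 downbeat P8
bar 3: v0=D3 v1=F3 v2=C4 downbeat m7
bar 4: v0=G3 v1=E4 v2=G4 downbeat P8
bar 5: v0=A3 v1=A4 v2=C5 downbeat m3
  -> R5 @ bar 0 tick 0 v(0, 2): opens on m3
  -> R2 @ bar 1 tick 0 v(0, 2): A3/C5 m3 -> G3/D4 P5 similar
  -> R3 @ bar 1 tick 0 v(1, 2): E4 above D4
  -> R7 @ bar 1 tick 0 v(2,): C5->D4 leap 10st
  -> R3 @ bar 1 tick 1 v(1, 2): E4 above D4
  -> R3 @ bar 1 tick 2 v(1, 2): E4 above D4
  -> R3 @ bar 1 tick 3 v(1, 2): E4 above D4
  -> R4 @ bar 2 tick 0 v(0, 1): F3/B3 TT untreated
  -> R2 @ bar 3 tick 0 v(1, 2): B3/F4 TT -> F3/C4 P5 similar
  -> R4 @ bar 3 tick 0 v(0, 2): D3/C4 m7 untreated
  -> R7 @ bar 3 tick 0 v(1,): B3->F3 leap 6st
  -> R2 @ bar 4 tick 0 v(0, 2): D3/C4 m7 -> G3/G4 P8 similar
  -> R7 @ bar 4 tick 0 v(1,): F3->E4 leap 11st
  -> R8 @ bar 4 tick 0 v(0, 2): penult P8 not 3rd/6th
  -> R2 @ bar 5 tick 0 v(0, 1): G3/E4 M6 -> A3/A4 P8 similar
  -> R6 @ bar 5 tick 3 v(0, 2): closes on m3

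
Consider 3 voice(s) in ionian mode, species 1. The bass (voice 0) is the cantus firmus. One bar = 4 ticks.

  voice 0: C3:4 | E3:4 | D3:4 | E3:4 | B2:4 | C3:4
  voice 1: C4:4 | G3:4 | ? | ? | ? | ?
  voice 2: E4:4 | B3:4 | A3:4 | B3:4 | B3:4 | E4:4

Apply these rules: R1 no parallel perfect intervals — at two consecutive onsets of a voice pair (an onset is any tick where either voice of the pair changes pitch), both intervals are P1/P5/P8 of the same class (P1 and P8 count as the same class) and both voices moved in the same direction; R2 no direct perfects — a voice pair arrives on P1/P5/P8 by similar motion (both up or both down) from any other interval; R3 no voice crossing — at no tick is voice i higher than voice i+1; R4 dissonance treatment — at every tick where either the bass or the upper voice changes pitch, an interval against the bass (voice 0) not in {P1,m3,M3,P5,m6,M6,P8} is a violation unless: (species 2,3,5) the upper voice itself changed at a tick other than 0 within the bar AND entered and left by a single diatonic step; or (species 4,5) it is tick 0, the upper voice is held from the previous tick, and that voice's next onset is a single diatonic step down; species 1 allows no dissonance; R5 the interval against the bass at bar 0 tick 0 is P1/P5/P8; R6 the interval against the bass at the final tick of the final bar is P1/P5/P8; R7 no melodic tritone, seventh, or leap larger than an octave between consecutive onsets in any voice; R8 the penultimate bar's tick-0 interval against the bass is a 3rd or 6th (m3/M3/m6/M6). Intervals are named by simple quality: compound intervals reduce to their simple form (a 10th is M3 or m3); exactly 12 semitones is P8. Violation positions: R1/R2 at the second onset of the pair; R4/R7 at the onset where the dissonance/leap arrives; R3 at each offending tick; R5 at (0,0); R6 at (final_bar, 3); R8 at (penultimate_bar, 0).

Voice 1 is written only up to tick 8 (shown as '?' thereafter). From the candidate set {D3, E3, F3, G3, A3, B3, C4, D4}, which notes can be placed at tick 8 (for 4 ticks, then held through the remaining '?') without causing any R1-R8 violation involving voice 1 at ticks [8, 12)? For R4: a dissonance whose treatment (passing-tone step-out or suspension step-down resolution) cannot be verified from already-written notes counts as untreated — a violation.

D3: violates R2
E3: violates R4
F3: legal
G3: violates R4
A3: legal
B3: violates R3
C4: violates R3,R4
D4: violates R3

{A3, F3}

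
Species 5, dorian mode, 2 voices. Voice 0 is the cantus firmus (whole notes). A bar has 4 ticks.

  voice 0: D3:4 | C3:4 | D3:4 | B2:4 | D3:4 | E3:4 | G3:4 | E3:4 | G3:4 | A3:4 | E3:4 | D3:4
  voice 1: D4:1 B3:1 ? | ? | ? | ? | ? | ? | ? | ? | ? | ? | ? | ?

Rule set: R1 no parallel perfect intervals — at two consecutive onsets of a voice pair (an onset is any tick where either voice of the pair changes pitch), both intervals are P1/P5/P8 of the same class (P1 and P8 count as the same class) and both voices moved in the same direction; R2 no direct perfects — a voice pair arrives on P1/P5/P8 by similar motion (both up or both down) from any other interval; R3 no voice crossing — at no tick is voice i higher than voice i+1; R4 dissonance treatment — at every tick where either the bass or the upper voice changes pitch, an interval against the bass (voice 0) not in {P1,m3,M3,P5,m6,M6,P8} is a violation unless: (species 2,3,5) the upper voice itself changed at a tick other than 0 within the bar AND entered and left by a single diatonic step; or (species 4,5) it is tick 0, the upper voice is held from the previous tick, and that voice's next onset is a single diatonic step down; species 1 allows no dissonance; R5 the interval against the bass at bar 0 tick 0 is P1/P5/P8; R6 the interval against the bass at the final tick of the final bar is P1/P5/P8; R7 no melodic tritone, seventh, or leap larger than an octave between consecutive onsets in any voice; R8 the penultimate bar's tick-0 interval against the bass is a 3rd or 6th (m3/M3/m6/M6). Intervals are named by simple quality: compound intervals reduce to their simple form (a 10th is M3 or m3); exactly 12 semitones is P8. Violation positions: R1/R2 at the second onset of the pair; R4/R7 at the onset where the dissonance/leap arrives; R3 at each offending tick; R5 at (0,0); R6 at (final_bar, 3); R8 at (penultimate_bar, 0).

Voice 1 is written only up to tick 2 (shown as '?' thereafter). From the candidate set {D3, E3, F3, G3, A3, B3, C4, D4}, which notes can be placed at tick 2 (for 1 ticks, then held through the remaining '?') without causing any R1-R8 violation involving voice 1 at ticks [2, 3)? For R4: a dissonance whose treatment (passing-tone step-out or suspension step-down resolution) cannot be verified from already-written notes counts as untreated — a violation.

{A3, B3, D3, D4}

D3: legal
E3: violates R4
F3: violates R7
G3: violates R4
A3: legal
B3: legal
C4: violates R4
D4: legal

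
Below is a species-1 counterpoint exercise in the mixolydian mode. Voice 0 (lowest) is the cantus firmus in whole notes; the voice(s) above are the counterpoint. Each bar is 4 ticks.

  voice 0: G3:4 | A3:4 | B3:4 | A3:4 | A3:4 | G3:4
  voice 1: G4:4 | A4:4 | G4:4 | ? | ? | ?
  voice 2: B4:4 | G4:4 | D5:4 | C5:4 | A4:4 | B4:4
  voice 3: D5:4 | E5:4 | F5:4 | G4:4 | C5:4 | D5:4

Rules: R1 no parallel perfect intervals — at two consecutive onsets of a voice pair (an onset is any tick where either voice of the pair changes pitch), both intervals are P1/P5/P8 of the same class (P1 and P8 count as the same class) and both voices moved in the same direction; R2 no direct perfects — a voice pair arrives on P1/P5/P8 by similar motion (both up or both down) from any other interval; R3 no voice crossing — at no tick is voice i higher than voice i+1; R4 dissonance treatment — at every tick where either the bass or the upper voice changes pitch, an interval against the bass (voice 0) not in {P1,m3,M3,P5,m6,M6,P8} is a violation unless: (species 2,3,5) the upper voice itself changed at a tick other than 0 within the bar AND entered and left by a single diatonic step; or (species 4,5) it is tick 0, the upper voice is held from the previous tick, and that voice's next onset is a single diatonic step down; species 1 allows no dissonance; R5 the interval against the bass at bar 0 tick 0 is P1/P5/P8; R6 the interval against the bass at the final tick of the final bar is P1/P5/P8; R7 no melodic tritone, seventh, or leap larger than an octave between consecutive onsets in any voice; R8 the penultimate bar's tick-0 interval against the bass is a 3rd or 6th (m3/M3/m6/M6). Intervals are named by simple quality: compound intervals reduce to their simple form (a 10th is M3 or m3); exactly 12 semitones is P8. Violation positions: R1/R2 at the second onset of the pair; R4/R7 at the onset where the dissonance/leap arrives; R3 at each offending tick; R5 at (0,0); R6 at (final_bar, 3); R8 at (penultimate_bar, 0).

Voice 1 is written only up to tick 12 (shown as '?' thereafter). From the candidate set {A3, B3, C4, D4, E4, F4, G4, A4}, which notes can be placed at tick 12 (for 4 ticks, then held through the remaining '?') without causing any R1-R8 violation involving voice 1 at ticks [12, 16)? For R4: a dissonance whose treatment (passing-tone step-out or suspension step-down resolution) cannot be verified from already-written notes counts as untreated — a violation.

{A4}

A3: violates R2,R7
B3: violates R4
C4: violates R2
D4: violates R4
E4: violates R2
F4: violates R1
G4: violates R4
A4: legal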